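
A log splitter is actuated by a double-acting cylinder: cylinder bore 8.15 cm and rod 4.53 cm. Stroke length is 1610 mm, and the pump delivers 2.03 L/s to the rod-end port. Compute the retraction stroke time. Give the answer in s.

Rod-side annular area A_ann = π/4 × (8.15² − 4.53²) = 36.05 cm^2
Swept volume V = A × L; t = V / Q = A·L / Q

t ≈ 2.86 s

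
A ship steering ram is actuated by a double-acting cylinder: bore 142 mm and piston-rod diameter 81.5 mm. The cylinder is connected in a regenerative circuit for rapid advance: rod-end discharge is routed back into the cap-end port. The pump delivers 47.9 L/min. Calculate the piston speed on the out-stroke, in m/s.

v ≈ 0.153 m/s

In regeneration the rod-end outflow joins the pump flow into the cap end, so the net volume the pump must supply per unit advance equals the rod cross-section area.
Rod cross-section A_rod = π/4 × (81.5 mm)² = 5217 mm^2
v = Q_pump / A_rod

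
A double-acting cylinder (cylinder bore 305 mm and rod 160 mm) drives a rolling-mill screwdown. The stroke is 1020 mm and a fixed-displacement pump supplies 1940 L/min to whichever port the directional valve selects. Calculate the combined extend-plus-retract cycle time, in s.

t ≈ 3.98 s

Cap-side area A_cap = π/4 × (305 mm)² = 73060 mm^2
Rod-side annular area A_ann = π/4 × (305² − 160²) = 52960 mm^2
t_ext = A_cap·L/Q = 2.305 s
t_ret = A_ann·L/Q = 1.671 s
t_cycle = t_ext + t_ret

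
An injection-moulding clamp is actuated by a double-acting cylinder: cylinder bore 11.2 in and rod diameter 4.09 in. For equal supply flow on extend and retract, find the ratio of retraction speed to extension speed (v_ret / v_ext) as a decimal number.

Cap-side area A_cap = π/4 × (11.2 in)² = 98.52 in^2
Rod-side annular area A_ann = π/4 × (11.2² − 4.09²) = 85.38 in^2
For equal Q, v ∝ 1/A, so v_ret/v_ext = A_cap/A_ann.

v_ret/v_ext ≈ 1.15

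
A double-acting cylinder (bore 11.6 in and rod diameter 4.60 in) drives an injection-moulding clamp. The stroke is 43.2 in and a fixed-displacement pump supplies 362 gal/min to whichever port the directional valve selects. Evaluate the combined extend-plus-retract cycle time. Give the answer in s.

t ≈ 6.04 s

Cap-side area A_cap = π/4 × (11.6 in)² = 105.7 in^2
Rod-side annular area A_ann = π/4 × (11.6² − 4.60²) = 89.06 in^2
t_ext = A_cap·L/Q = 3.276 s
t_ret = A_ann·L/Q = 2.761 s
t_cycle = t_ext + t_ret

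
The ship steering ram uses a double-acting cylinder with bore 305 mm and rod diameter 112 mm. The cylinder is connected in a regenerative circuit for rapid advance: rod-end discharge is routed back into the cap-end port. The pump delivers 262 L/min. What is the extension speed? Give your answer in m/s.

v ≈ 0.443 m/s

In regeneration the rod-end outflow joins the pump flow into the cap end, so the net volume the pump must supply per unit advance equals the rod cross-section area.
Rod cross-section A_rod = π/4 × (112 mm)² = 9852 mm^2
v = Q_pump / A_rod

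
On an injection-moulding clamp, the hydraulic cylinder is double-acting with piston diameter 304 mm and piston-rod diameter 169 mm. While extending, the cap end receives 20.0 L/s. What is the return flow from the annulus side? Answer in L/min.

Q_out ≈ 829 L/min

Cap-side area A_cap = π/4 × (304 mm)² = 72580 mm^2
Rod-side annular area A_ann = π/4 × (304² − 169²) = 50150 mm^2
Piston speed v = Q_in/A_cap; rod-end outflow Q_out = v × A_ann = Q_in × A_ann/A_cap.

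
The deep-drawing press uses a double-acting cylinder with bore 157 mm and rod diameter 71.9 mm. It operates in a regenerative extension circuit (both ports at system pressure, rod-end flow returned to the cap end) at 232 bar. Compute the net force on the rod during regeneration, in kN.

F ≈ 94.2 kN

With equal pressure on both faces, forces on the annular region cancel; the net push is pressure × rod cross-section.
Rod cross-section A_rod = π/4 × (71.9 mm)² = 4060 mm^2
F = P × A_rod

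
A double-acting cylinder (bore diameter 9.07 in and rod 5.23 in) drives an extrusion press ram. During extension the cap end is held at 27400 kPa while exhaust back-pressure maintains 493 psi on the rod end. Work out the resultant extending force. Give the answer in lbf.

F ≈ 2.36e5 lbf

Cap-side area A_cap = π/4 × (9.07 in)² = 64.61 in^2
Rod-side annular area A_ann = π/4 × (9.07² − 5.23²) = 43.13 in^2
Net thrust = P_cap·A_cap − P_rod·A_ann = 2.568e5 lbf − 21260 lbf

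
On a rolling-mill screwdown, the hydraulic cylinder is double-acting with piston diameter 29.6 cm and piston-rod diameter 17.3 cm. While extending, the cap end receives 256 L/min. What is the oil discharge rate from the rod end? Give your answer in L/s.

Q_out ≈ 2.81 L/s

Cap-side area A_cap = π/4 × (29.6 cm)² = 688.1 cm^2
Rod-side annular area A_ann = π/4 × (29.6² − 17.3²) = 453.1 cm^2
Piston speed v = Q_in/A_cap; rod-end outflow Q_out = v × A_ann = Q_in × A_ann/A_cap.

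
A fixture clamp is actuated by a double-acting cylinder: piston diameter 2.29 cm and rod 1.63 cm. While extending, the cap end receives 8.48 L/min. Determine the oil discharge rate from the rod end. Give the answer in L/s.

Cap-side area A_cap = π/4 × (2.29 cm)² = 4.119 cm^2
Rod-side annular area A_ann = π/4 × (2.29² − 1.63²) = 2.032 cm^2
Piston speed v = Q_in/A_cap; rod-end outflow Q_out = v × A_ann = Q_in × A_ann/A_cap.

Q_out ≈ 0.0697 L/s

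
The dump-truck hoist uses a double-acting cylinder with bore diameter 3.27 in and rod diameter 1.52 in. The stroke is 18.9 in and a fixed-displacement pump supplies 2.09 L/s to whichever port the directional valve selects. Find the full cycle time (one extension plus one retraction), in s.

t ≈ 2.22 s

Cap-side area A_cap = π/4 × (3.27 in)² = 8.398 in^2
Rod-side annular area A_ann = π/4 × (3.27² − 1.52²) = 6.584 in^2
t_ext = A_cap·L/Q = 1.245 s
t_ret = A_ann·L/Q = 0.9756 s
t_cycle = t_ext + t_ret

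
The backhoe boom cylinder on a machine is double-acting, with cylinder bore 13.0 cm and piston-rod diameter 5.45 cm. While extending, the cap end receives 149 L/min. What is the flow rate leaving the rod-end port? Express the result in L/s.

Q_out ≈ 2.05 L/s

Cap-side area A_cap = π/4 × (13.0 cm)² = 132.7 cm^2
Rod-side annular area A_ann = π/4 × (13.0² − 5.45²) = 109.4 cm^2
Piston speed v = Q_in/A_cap; rod-end outflow Q_out = v × A_ann = Q_in × A_ann/A_cap.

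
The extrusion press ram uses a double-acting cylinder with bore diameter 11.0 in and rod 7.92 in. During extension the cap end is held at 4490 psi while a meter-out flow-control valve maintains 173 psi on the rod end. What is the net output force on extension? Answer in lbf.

Cap-side area A_cap = π/4 × (11.0 in)² = 95.03 in^2
Rod-side annular area A_ann = π/4 × (11.0² − 7.92²) = 45.77 in^2
Net thrust = P_cap·A_cap − P_rod·A_ann = 4.267e5 lbf − 7918 lbf

F ≈ 4.19e5 lbf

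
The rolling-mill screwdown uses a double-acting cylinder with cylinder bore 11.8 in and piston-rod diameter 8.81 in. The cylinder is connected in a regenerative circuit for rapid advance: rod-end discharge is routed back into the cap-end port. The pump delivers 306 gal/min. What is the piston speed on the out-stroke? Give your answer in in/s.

v ≈ 19.3 in/s

In regeneration the rod-end outflow joins the pump flow into the cap end, so the net volume the pump must supply per unit advance equals the rod cross-section area.
Rod cross-section A_rod = π/4 × (8.81 in)² = 60.96 in^2
v = Q_pump / A_rod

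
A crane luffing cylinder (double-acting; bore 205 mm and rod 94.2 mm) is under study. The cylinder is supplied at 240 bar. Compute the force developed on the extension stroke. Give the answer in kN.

F ≈ 792 kN

Cap-side area A_cap = π/4 × (205 mm)² = 33010 mm^2
F = P × A_cap = 240 bar × A_cap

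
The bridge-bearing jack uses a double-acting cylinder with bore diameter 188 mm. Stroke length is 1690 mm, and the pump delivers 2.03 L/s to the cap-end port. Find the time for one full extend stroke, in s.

t ≈ 23.1 s

Cap-side area A_cap = π/4 × (188 mm)² = 27760 mm^2
Swept volume V = A × L; t = V / Q = A·L / Q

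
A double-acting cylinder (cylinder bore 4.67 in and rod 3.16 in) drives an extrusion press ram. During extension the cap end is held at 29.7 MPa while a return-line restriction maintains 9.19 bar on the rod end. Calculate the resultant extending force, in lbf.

F ≈ 72500 lbf

Cap-side area A_cap = π/4 × (4.67 in)² = 17.13 in^2
Rod-side annular area A_ann = π/4 × (4.67² − 3.16²) = 9.286 in^2
Net thrust = P_cap·A_cap − P_rod·A_ann = 73780 lbf − 1238 lbf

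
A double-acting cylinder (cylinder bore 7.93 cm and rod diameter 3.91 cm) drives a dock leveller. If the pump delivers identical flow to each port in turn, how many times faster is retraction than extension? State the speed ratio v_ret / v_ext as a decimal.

v_ret/v_ext ≈ 1.32

Cap-side area A_cap = π/4 × (7.93 cm)² = 49.39 cm^2
Rod-side annular area A_ann = π/4 × (7.93² − 3.91²) = 37.38 cm^2
For equal Q, v ∝ 1/A, so v_ret/v_ext = A_cap/A_ann.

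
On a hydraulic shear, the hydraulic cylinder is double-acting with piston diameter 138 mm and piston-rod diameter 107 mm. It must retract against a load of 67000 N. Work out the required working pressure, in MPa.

P ≈ 11.2 MPa

Rod-side annular area A_ann = π/4 × (138² − 107²) = 5965 mm^2
Retraction: pressure acts on the annular area.
P = F / A = 67000 N / A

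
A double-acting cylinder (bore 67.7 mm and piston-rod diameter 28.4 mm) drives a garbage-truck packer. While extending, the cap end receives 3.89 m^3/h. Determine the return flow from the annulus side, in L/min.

Cap-side area A_cap = π/4 × (67.7 mm)² = 3600 mm^2
Rod-side annular area A_ann = π/4 × (67.7² − 28.4²) = 2966 mm^2
Piston speed v = Q_in/A_cap; rod-end outflow Q_out = v × A_ann = Q_in × A_ann/A_cap.

Q_out ≈ 53.4 L/min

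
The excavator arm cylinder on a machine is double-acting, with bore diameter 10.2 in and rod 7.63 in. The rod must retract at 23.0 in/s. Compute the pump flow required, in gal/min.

Q ≈ 215 gal/min

Rod-side annular area A_ann = π/4 × (10.2² − 7.63²) = 35.99 in^2
Q = A × v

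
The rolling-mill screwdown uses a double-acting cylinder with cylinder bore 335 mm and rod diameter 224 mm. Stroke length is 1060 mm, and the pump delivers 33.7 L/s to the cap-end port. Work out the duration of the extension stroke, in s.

Cap-side area A_cap = π/4 × (335 mm)² = 88140 mm^2
Swept volume V = A × L; t = V / Q = A·L / Q

t ≈ 2.77 s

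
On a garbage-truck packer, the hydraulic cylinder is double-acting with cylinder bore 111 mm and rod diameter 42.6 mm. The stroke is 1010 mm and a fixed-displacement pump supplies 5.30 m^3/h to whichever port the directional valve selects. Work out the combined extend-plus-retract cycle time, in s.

t ≈ 12.3 s

Cap-side area A_cap = π/4 × (111 mm)² = 9677 mm^2
Rod-side annular area A_ann = π/4 × (111² − 42.6²) = 8252 mm^2
t_ext = A_cap·L/Q = 6.639 s
t_ret = A_ann·L/Q = 5.661 s
t_cycle = t_ext + t_ret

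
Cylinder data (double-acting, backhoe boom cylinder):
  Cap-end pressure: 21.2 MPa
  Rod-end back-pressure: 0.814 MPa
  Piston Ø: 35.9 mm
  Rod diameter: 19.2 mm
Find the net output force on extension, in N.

F ≈ 20900 N

Cap-side area A_cap = π/4 × (35.9 mm)² = 1012 mm^2
Rod-side annular area A_ann = π/4 × (35.9² − 19.2²) = 722.7 mm^2
Net thrust = P_cap·A_cap − P_rod·A_ann = 21460 N − 588.3 N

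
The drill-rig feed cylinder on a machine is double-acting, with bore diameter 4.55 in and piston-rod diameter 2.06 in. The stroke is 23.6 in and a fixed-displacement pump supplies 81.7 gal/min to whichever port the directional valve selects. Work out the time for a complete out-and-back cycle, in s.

t ≈ 2.19 s

Cap-side area A_cap = π/4 × (4.55 in)² = 16.26 in^2
Rod-side annular area A_ann = π/4 × (4.55² − 2.06²) = 12.93 in^2
t_ext = A_cap·L/Q = 1.220 s
t_ret = A_ann·L/Q = 0.9699 s
t_cycle = t_ext + t_ret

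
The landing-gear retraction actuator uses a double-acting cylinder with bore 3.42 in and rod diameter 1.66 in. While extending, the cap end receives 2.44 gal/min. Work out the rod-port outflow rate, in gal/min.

Q_out ≈ 1.87 gal/min

Cap-side area A_cap = π/4 × (3.42 in)² = 9.186 in^2
Rod-side annular area A_ann = π/4 × (3.42² − 1.66²) = 7.022 in^2
Piston speed v = Q_in/A_cap; rod-end outflow Q_out = v × A_ann = Q_in × A_ann/A_cap.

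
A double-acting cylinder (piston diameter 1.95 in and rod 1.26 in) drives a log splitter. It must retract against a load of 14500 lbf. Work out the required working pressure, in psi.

Rod-side annular area A_ann = π/4 × (1.95² − 1.26²) = 1.740 in^2
Retraction: pressure acts on the annular area.
P = F / A = 14500 lbf / A

P ≈ 8340 psi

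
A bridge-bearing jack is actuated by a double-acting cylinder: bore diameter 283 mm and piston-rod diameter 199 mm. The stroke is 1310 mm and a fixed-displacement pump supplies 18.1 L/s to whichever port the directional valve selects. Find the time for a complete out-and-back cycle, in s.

t ≈ 6.85 s

Cap-side area A_cap = π/4 × (283 mm)² = 62900 mm^2
Rod-side annular area A_ann = π/4 × (283² − 199²) = 31800 mm^2
t_ext = A_cap·L/Q = 4.553 s
t_ret = A_ann·L/Q = 2.301 s
t_cycle = t_ext + t_ret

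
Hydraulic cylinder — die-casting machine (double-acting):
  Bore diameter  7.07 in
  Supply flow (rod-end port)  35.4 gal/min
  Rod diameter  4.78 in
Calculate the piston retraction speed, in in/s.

v ≈ 6.39 in/s

Rod-side annular area A_ann = π/4 × (7.07² − 4.78²) = 21.31 in^2
Flow into the rod-end port fills the annular volume.
v = Q / A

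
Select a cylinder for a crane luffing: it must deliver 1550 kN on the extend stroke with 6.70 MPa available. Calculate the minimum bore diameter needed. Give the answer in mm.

D ≈ 543 mm

Extension force acts on the full piston face: F = P × (π/4)D².
D = √(4F / (πP)) = √(4 × 1550 kN / (π × 6.70 MPa))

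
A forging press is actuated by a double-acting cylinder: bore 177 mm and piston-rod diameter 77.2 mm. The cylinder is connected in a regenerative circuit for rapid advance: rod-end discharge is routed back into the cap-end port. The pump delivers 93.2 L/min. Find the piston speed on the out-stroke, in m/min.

In regeneration the rod-end outflow joins the pump flow into the cap end, so the net volume the pump must supply per unit advance equals the rod cross-section area.
Rod cross-section A_rod = π/4 × (77.2 mm)² = 4681 mm^2
v = Q_pump / A_rod

v ≈ 19.9 m/min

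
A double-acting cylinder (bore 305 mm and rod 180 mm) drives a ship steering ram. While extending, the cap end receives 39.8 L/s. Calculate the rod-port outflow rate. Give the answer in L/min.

Cap-side area A_cap = π/4 × (305 mm)² = 73060 mm^2
Rod-side annular area A_ann = π/4 × (305² − 180²) = 47610 mm^2
Piston speed v = Q_in/A_cap; rod-end outflow Q_out = v × A_ann = Q_in × A_ann/A_cap.

Q_out ≈ 1560 L/min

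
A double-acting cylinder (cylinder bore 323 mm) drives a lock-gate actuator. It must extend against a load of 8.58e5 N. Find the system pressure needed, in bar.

P ≈ 105 bar

Cap-side area A_cap = π/4 × (323 mm)² = 81940 mm^2
P = F / A = 8.58e5 N / A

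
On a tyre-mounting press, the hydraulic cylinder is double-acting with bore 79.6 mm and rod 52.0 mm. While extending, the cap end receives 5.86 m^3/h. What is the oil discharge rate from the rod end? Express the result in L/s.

Cap-side area A_cap = π/4 × (79.6 mm)² = 4976 mm^2
Rod-side annular area A_ann = π/4 × (79.6² − 52.0²) = 2853 mm^2
Piston speed v = Q_in/A_cap; rod-end outflow Q_out = v × A_ann = Q_in × A_ann/A_cap.

Q_out ≈ 0.933 L/s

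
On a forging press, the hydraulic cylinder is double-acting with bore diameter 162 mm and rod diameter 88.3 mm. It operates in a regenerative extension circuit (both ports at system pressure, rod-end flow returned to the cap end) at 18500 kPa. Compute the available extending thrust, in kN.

F ≈ 113 kN

With equal pressure on both faces, forces on the annular region cancel; the net push is pressure × rod cross-section.
Rod cross-section A_rod = π/4 × (88.3 mm)² = 6124 mm^2
F = P × A_rod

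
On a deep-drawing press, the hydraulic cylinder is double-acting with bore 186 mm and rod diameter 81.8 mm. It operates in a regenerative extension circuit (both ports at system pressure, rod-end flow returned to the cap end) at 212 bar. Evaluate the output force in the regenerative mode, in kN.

With equal pressure on both faces, forces on the annular region cancel; the net push is pressure × rod cross-section.
Rod cross-section A_rod = π/4 × (81.8 mm)² = 5255 mm^2
F = P × A_rod

F ≈ 111 kN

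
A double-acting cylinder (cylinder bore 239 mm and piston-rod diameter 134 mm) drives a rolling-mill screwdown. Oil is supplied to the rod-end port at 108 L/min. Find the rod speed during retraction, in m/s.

v ≈ 0.0585 m/s

Rod-side annular area A_ann = π/4 × (239² − 134²) = 30760 mm^2
Flow into the rod-end port fills the annular volume.
v = Q / A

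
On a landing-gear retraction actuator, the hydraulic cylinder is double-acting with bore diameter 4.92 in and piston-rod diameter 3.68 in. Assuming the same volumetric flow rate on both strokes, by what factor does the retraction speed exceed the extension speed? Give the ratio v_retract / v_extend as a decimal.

Cap-side area A_cap = π/4 × (4.92 in)² = 19.01 in^2
Rod-side annular area A_ann = π/4 × (4.92² − 3.68²) = 8.375 in^2
For equal Q, v ∝ 1/A, so v_ret/v_ext = A_cap/A_ann.

v_ret/v_ext ≈ 2.27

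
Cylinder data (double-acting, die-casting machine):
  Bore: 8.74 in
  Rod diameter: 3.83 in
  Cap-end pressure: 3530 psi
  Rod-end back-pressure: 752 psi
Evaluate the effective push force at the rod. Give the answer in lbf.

Cap-side area A_cap = π/4 × (8.74 in)² = 59.99 in^2
Rod-side annular area A_ann = π/4 × (8.74² − 3.83²) = 48.47 in^2
Net thrust = P_cap·A_cap − P_rod·A_ann = 2.118e5 lbf − 36450 lbf

F ≈ 1.75e5 lbf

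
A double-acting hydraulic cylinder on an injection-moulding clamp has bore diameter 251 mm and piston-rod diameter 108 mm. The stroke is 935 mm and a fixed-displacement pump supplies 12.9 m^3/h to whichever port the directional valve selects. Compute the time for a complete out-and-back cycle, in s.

t ≈ 23.4 s

Cap-side area A_cap = π/4 × (251 mm)² = 49480 mm^2
Rod-side annular area A_ann = π/4 × (251² − 108²) = 40320 mm^2
t_ext = A_cap·L/Q = 12.91 s
t_ret = A_ann·L/Q = 10.52 s
t_cycle = t_ext + t_ret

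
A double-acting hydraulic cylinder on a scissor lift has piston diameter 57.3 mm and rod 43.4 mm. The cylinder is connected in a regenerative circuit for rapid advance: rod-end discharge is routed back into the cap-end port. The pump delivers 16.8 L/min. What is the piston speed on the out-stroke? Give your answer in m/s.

In regeneration the rod-end outflow joins the pump flow into the cap end, so the net volume the pump must supply per unit advance equals the rod cross-section area.
Rod cross-section A_rod = π/4 × (43.4 mm)² = 1479 mm^2
v = Q_pump / A_rod

v ≈ 0.189 m/s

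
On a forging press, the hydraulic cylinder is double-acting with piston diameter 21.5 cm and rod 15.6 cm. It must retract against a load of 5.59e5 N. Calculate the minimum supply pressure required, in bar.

Rod-side annular area A_ann = π/4 × (21.5² − 15.6²) = 171.9 cm^2
Retraction: pressure acts on the annular area.
P = F / A = 5.59e5 N / A

P ≈ 325 bar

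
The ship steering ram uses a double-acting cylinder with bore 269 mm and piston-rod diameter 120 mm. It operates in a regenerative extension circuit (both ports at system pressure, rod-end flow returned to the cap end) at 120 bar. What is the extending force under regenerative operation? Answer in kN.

F ≈ 136 kN

With equal pressure on both faces, forces on the annular region cancel; the net push is pressure × rod cross-section.
Rod cross-section A_rod = π/4 × (120 mm)² = 11310 mm^2
F = P × A_rod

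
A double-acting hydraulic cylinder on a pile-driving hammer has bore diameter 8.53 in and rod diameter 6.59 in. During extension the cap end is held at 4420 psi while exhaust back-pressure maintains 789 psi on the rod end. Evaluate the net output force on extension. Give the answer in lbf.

F ≈ 2.34e5 lbf

Cap-side area A_cap = π/4 × (8.53 in)² = 57.15 in^2
Rod-side annular area A_ann = π/4 × (8.53² − 6.59²) = 23.04 in^2
Net thrust = P_cap·A_cap − P_rod·A_ann = 2.526e5 lbf − 18180 lbf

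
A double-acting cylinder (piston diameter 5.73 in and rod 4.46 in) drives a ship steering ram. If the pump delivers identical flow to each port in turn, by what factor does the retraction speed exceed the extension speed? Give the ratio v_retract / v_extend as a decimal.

Cap-side area A_cap = π/4 × (5.73 in)² = 25.79 in^2
Rod-side annular area A_ann = π/4 × (5.73² − 4.46²) = 10.16 in^2
For equal Q, v ∝ 1/A, so v_ret/v_ext = A_cap/A_ann.

v_ret/v_ext ≈ 2.54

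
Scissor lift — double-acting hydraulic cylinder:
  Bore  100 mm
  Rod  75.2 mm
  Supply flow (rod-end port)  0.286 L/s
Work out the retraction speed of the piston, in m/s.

v ≈ 0.0838 m/s

Rod-side annular area A_ann = π/4 × (100² − 75.2²) = 3413 mm^2
Flow into the rod-end port fills the annular volume.
v = Q / A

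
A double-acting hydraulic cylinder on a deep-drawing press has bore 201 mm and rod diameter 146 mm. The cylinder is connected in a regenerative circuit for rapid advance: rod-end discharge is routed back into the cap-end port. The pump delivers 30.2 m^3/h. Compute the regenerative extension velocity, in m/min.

In regeneration the rod-end outflow joins the pump flow into the cap end, so the net volume the pump must supply per unit advance equals the rod cross-section area.
Rod cross-section A_rod = π/4 × (146 mm)² = 16740 mm^2
v = Q_pump / A_rod

v ≈ 30.1 m/min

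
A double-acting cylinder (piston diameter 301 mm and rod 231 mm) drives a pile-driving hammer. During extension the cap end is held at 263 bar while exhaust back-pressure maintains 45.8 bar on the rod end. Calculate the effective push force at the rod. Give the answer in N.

Cap-side area A_cap = π/4 × (301 mm)² = 71160 mm^2
Rod-side annular area A_ann = π/4 × (301² − 231²) = 29250 mm^2
Net thrust = P_cap·A_cap − P_rod·A_ann = 1.871e6 N − 1.340e5 N

F ≈ 1.74e6 N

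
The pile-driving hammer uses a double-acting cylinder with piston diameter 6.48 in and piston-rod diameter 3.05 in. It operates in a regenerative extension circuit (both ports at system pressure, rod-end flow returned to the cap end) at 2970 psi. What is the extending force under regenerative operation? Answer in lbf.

F ≈ 21700 lbf

With equal pressure on both faces, forces on the annular region cancel; the net push is pressure × rod cross-section.
Rod cross-section A_rod = π/4 × (3.05 in)² = 7.306 in^2
F = P × A_rod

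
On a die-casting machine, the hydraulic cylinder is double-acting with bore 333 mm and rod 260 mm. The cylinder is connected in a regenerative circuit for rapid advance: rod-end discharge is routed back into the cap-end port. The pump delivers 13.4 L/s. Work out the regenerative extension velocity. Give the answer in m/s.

In regeneration the rod-end outflow joins the pump flow into the cap end, so the net volume the pump must supply per unit advance equals the rod cross-section area.
Rod cross-section A_rod = π/4 × (260 mm)² = 53090 mm^2
v = Q_pump / A_rod

v ≈ 0.252 m/s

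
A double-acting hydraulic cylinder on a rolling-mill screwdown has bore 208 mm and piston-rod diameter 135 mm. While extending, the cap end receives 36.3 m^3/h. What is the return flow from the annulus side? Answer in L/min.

Cap-side area A_cap = π/4 × (208 mm)² = 33980 mm^2
Rod-side annular area A_ann = π/4 × (208² − 135²) = 19670 mm^2
Piston speed v = Q_in/A_cap; rod-end outflow Q_out = v × A_ann = Q_in × A_ann/A_cap.

Q_out ≈ 350 L/min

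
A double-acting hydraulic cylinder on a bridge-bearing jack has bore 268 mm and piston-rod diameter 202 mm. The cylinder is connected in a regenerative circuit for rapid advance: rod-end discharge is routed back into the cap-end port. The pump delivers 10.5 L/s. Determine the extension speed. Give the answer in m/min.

In regeneration the rod-end outflow joins the pump flow into the cap end, so the net volume the pump must supply per unit advance equals the rod cross-section area.
Rod cross-section A_rod = π/4 × (202 mm)² = 32050 mm^2
v = Q_pump / A_rod

v ≈ 19.7 m/min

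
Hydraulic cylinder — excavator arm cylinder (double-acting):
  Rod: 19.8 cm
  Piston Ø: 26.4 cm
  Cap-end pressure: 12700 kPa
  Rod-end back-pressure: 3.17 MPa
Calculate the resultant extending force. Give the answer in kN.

Cap-side area A_cap = π/4 × (26.4 cm)² = 547.4 cm^2
Rod-side annular area A_ann = π/4 × (26.4² − 19.8²) = 239.5 cm^2
Net thrust = P_cap·A_cap − P_rod·A_ann = 695.2 kN − 75.92 kN

F ≈ 619 kN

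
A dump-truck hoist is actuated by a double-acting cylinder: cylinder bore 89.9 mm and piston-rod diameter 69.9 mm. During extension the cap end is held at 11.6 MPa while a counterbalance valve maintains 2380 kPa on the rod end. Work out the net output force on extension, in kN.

Cap-side area A_cap = π/4 × (89.9 mm)² = 6348 mm^2
Rod-side annular area A_ann = π/4 × (89.9² − 69.9²) = 2510 mm^2
Net thrust = P_cap·A_cap − P_rod·A_ann = 73.63 kN − 5.974 kN

F ≈ 67.7 kN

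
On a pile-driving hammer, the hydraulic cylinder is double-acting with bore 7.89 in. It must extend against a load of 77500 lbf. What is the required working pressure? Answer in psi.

P ≈ 1590 psi

Cap-side area A_cap = π/4 × (7.89 in)² = 48.89 in^2
P = F / A = 77500 lbf / A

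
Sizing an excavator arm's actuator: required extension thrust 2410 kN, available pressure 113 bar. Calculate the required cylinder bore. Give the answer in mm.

D ≈ 521 mm

Extension force acts on the full piston face: F = P × (π/4)D².
D = √(4F / (πP)) = √(4 × 2410 kN / (π × 113 bar))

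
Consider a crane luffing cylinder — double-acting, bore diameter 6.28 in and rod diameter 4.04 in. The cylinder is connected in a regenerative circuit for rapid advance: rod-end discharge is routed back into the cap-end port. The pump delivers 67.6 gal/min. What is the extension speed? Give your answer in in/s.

In regeneration the rod-end outflow joins the pump flow into the cap end, so the net volume the pump must supply per unit advance equals the rod cross-section area.
Rod cross-section A_rod = π/4 × (4.04 in)² = 12.82 in^2
v = Q_pump / A_rod

v ≈ 20.3 in/s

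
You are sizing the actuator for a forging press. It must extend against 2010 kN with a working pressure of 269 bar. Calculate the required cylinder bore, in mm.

D ≈ 308 mm

Extension force acts on the full piston face: F = P × (π/4)D².
D = √(4F / (πP)) = √(4 × 2010 kN / (π × 269 bar))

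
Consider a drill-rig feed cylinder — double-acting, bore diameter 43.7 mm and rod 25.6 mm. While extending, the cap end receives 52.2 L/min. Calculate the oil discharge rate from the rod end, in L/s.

Cap-side area A_cap = π/4 × (43.7 mm)² = 1500 mm^2
Rod-side annular area A_ann = π/4 × (43.7² − 25.6²) = 985.1 mm^2
Piston speed v = Q_in/A_cap; rod-end outflow Q_out = v × A_ann = Q_in × A_ann/A_cap.

Q_out ≈ 0.571 L/s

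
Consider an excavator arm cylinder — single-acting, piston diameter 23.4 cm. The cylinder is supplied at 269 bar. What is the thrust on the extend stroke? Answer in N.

Cap-side area A_cap = π/4 × (23.4 cm)² = 430.1 cm^2
F = P × A_cap = 269 bar × A_cap

F ≈ 1.16e6 N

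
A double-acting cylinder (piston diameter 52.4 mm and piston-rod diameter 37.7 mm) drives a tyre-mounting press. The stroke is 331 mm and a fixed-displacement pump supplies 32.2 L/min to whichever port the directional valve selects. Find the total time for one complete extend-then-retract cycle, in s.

Cap-side area A_cap = π/4 × (52.4 mm)² = 2157 mm^2
Rod-side annular area A_ann = π/4 × (52.4² − 37.7²) = 1040 mm^2
t_ext = A_cap·L/Q = 1.330 s
t_ret = A_ann·L/Q = 0.6416 s
t_cycle = t_ext + t_ret

t ≈ 1.97 s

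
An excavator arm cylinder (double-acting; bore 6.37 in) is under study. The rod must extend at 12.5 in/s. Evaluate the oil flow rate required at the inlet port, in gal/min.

Q ≈ 103 gal/min

Cap-side area A_cap = π/4 × (6.37 in)² = 31.87 in^2
Q = A × v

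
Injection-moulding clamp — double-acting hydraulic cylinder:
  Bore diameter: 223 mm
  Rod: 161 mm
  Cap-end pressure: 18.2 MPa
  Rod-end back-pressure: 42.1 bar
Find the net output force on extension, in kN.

Cap-side area A_cap = π/4 × (223 mm)² = 39060 mm^2
Rod-side annular area A_ann = π/4 × (223² − 161²) = 18700 mm^2
Net thrust = P_cap·A_cap − P_rod·A_ann = 710.8 kN − 78.72 kN

F ≈ 632 kN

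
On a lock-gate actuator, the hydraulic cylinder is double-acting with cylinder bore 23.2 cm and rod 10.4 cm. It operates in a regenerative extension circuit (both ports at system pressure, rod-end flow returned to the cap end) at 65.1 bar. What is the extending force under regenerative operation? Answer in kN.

With equal pressure on both faces, forces on the annular region cancel; the net push is pressure × rod cross-section.
Rod cross-section A_rod = π/4 × (10.4 cm)² = 84.95 cm^2
F = P × A_rod

F ≈ 55.3 kN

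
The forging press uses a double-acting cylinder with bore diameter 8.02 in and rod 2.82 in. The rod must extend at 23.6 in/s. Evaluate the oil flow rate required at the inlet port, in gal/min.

Q ≈ 310 gal/min

Cap-side area A_cap = π/4 × (8.02 in)² = 50.52 in^2
Q = A × v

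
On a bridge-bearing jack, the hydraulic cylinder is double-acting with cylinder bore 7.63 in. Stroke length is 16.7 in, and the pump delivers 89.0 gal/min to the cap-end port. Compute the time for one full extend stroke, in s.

Cap-side area A_cap = π/4 × (7.63 in)² = 45.72 in^2
Swept volume V = A × L; t = V / Q = A·L / Q

t ≈ 2.23 s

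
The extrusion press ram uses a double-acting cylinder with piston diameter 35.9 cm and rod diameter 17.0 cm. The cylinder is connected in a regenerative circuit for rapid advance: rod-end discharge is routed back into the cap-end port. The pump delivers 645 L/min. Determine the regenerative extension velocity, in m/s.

In regeneration the rod-end outflow joins the pump flow into the cap end, so the net volume the pump must supply per unit advance equals the rod cross-section area.
Rod cross-section A_rod = π/4 × (17.0 cm)² = 227.0 cm^2
v = Q_pump / A_rod

v ≈ 0.474 m/s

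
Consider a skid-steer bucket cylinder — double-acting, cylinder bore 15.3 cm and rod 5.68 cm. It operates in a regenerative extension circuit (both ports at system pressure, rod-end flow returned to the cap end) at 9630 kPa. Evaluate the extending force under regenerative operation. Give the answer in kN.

With equal pressure on both faces, forces on the annular region cancel; the net push is pressure × rod cross-section.
Rod cross-section A_rod = π/4 × (5.68 cm)² = 25.34 cm^2
F = P × A_rod

F ≈ 24.4 kN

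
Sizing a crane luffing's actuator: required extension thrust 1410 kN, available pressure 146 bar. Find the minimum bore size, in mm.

D ≈ 351 mm

Extension force acts on the full piston face: F = P × (π/4)D².
D = √(4F / (πP)) = √(4 × 1410 kN / (π × 146 bar))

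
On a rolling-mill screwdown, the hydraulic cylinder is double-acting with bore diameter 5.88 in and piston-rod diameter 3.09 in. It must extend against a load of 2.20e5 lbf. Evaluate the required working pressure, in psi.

Cap-side area A_cap = π/4 × (5.88 in)² = 27.15 in^2
P = F / A = 2.20e5 lbf / A

P ≈ 8100 psi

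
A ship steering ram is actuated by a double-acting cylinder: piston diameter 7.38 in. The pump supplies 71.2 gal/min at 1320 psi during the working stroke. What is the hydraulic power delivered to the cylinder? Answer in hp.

Hydraulic power = P × Q

W ≈ 54.8 hp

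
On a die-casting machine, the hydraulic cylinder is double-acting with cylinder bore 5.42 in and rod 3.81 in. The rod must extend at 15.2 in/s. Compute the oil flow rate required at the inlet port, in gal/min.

Cap-side area A_cap = π/4 × (5.42 in)² = 23.07 in^2
Q = A × v

Q ≈ 91.1 gal/min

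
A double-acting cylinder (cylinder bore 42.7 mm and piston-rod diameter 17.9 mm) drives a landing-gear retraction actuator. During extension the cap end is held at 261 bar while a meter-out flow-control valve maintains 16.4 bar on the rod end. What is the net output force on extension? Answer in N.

F ≈ 35400 N

Cap-side area A_cap = π/4 × (42.7 mm)² = 1432 mm^2
Rod-side annular area A_ann = π/4 × (42.7² − 17.9²) = 1180 mm^2
Net thrust = P_cap·A_cap − P_rod·A_ann = 37380 N − 1936 N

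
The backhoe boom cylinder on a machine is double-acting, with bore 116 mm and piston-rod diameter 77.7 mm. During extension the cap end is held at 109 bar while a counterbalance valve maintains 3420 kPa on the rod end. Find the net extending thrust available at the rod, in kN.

F ≈ 95.3 kN

Cap-side area A_cap = π/4 × (116 mm)² = 10570 mm^2
Rod-side annular area A_ann = π/4 × (116² − 77.7²) = 5827 mm^2
Net thrust = P_cap·A_cap − P_rod·A_ann = 115.2 kN − 19.93 kN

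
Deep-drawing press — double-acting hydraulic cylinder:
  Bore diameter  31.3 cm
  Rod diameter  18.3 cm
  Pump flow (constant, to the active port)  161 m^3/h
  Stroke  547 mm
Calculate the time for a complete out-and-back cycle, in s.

t ≈ 1.56 s

Cap-side area A_cap = π/4 × (31.3 cm)² = 769.4 cm^2
Rod-side annular area A_ann = π/4 × (31.3² − 18.3²) = 506.4 cm^2
t_ext = A_cap·L/Q = 0.9411 s
t_ret = A_ann·L/Q = 0.6194 s
t_cycle = t_ext + t_ret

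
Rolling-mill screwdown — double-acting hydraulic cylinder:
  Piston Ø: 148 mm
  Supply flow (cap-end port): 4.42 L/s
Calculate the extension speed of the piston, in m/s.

v ≈ 0.257 m/s

Cap-side area A_cap = π/4 × (148 mm)² = 17200 mm^2
v = Q / A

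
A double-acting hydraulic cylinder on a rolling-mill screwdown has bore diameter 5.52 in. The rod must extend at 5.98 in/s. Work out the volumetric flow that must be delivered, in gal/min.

Cap-side area A_cap = π/4 × (5.52 in)² = 23.93 in^2
Q = A × v

Q ≈ 37.2 gal/min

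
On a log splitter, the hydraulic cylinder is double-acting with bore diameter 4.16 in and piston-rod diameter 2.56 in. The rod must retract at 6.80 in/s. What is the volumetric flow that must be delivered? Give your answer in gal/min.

Q ≈ 14.9 gal/min

Rod-side annular area A_ann = π/4 × (4.16² − 2.56²) = 8.445 in^2
Q = A × v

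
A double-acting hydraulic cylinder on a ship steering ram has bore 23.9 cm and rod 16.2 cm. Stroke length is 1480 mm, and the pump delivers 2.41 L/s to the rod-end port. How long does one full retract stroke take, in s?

Rod-side annular area A_ann = π/4 × (23.9² − 16.2²) = 242.5 cm^2
Swept volume V = A × L; t = V / Q = A·L / Q

t ≈ 14.9 s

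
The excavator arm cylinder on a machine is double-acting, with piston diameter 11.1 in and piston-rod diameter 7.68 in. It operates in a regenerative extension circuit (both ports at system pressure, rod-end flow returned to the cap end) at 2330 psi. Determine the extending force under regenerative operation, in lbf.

F ≈ 1.08e5 lbf

With equal pressure on both faces, forces on the annular region cancel; the net push is pressure × rod cross-section.
Rod cross-section A_rod = π/4 × (7.68 in)² = 46.32 in^2
F = P × A_rod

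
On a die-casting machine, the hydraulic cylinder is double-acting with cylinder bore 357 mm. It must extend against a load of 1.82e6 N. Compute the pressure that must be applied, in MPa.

Cap-side area A_cap = π/4 × (357 mm)² = 1.001e5 mm^2
P = F / A = 1.82e6 N / A

P ≈ 18.2 MPa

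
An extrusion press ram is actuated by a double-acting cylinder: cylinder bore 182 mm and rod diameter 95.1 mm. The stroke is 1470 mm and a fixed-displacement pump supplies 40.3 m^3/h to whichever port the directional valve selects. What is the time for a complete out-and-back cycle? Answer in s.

Cap-side area A_cap = π/4 × (182 mm)² = 26020 mm^2
Rod-side annular area A_ann = π/4 × (182² − 95.1²) = 18910 mm^2
t_ext = A_cap·L/Q = 3.416 s
t_ret = A_ann·L/Q = 2.483 s
t_cycle = t_ext + t_ret

t ≈ 5.90 s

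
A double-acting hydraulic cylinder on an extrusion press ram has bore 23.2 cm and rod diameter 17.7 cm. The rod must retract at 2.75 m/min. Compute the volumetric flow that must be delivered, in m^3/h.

Q ≈ 2.92 m^3/h

Rod-side annular area A_ann = π/4 × (23.2² − 17.7²) = 176.7 cm^2
Q = A × v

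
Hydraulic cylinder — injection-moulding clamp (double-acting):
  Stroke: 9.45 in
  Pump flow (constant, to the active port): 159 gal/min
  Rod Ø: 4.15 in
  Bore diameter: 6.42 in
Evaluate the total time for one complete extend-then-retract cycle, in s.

t ≈ 0.791 s

Cap-side area A_cap = π/4 × (6.42 in)² = 32.37 in^2
Rod-side annular area A_ann = π/4 × (6.42² − 4.15²) = 18.84 in^2
t_ext = A_cap·L/Q = 0.4997 s
t_ret = A_ann·L/Q = 0.2909 s
t_cycle = t_ext + t_ret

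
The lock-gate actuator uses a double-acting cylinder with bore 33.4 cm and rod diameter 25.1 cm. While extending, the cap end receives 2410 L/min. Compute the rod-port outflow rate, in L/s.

Q_out ≈ 17.5 L/s

Cap-side area A_cap = π/4 × (33.4 cm)² = 876.2 cm^2
Rod-side annular area A_ann = π/4 × (33.4² − 25.1²) = 381.4 cm^2
Piston speed v = Q_in/A_cap; rod-end outflow Q_out = v × A_ann = Q_in × A_ann/A_cap.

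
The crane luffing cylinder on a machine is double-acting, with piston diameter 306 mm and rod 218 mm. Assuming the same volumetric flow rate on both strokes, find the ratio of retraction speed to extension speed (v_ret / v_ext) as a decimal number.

Cap-side area A_cap = π/4 × (306 mm)² = 73540 mm^2
Rod-side annular area A_ann = π/4 × (306² − 218²) = 36220 mm^2
For equal Q, v ∝ 1/A, so v_ret/v_ext = A_cap/A_ann.

v_ret/v_ext ≈ 2.03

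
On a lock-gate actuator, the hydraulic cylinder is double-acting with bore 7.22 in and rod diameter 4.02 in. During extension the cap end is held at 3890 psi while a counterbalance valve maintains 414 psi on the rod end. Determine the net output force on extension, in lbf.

Cap-side area A_cap = π/4 × (7.22 in)² = 40.94 in^2
Rod-side annular area A_ann = π/4 × (7.22² − 4.02²) = 28.25 in^2
Net thrust = P_cap·A_cap − P_rod·A_ann = 1.593e5 lbf − 11700 lbf

F ≈ 1.48e5 lbf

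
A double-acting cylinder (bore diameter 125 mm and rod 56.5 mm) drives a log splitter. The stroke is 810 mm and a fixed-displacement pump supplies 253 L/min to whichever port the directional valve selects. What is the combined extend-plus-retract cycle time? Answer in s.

Cap-side area A_cap = π/4 × (125 mm)² = 12270 mm^2
Rod-side annular area A_ann = π/4 × (125² − 56.5²) = 9765 mm^2
t_ext = A_cap·L/Q = 2.357 s
t_ret = A_ann·L/Q = 1.876 s
t_cycle = t_ext + t_ret

t ≈ 4.23 s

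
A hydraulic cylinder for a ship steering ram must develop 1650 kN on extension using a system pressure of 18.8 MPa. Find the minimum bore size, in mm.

D ≈ 334 mm

Extension force acts on the full piston face: F = P × (π/4)D².
D = √(4F / (πP)) = √(4 × 1650 kN / (π × 18.8 MPa))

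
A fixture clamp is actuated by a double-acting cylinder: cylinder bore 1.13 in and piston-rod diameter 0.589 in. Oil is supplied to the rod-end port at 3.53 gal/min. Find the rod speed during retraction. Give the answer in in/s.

v ≈ 18.6 in/s

Rod-side annular area A_ann = π/4 × (1.13² − 0.589²) = 0.7304 in^2
Flow into the rod-end port fills the annular volume.
v = Q / A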